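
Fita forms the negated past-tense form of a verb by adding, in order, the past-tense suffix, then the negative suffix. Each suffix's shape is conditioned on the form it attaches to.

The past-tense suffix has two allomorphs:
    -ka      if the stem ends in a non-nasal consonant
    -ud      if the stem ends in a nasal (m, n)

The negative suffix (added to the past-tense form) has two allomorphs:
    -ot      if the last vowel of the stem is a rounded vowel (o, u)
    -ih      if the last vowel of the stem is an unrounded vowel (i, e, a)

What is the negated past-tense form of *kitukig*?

kitukigkaih

Since the final consonant of *kitukig* is /g/ (non-nasal), it takes -ka, giving *kitukigka*.
Since the last vowel of the past-tense form *kitukigka* is /a/ (an unrounded vowel), it takes -ih, giving *kitukigkaih*.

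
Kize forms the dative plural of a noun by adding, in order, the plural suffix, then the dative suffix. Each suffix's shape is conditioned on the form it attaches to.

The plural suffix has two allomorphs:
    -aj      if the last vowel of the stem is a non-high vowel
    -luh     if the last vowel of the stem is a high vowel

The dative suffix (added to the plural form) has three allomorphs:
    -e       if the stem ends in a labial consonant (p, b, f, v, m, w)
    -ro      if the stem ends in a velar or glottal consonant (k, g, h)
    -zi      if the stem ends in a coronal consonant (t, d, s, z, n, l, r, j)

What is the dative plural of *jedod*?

jedodajzi

The last vowel of *jedod* is /o/, which is a non-high vowel, so the plural suffix is -aj, giving *jedodaj*.
The plural form *jedodaj*: final consonant = /j/, coronal → -zi → *jedodajzi*.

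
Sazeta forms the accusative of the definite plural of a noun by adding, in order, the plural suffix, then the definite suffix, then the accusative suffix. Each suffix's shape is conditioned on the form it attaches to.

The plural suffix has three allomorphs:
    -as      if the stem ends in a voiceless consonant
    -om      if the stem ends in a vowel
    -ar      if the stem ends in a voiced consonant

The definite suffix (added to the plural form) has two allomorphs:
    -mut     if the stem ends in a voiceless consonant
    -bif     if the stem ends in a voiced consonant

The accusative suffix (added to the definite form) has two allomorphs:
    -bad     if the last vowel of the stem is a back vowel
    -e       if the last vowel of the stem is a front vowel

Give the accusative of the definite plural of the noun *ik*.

ikasmutbad

Since the final sound of *ik* is /k/ (a voiceless consonant), it takes -as, giving *ikas*.
The plural form *ikas*: final consonant = /s/, voiceless → -mut → *ikasmut*.
The last vowel of the definite form *ikasmut* is /u/, which is a back vowel, so the accusative suffix is -bad, giving *ikasmutbad*.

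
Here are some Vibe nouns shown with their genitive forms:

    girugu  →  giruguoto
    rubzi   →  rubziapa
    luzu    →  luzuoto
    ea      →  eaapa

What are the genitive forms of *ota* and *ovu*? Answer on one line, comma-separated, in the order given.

otaapa, ovuoto

The alternation tracks the last vowel of the stem — -oto when the last vowel of the stem is a rounded vowel (*girugu*, *luzu*); -apa when the last vowel of the stem is an unrounded vowel (*rubzi*, *ea*).
*ota* — last vowel /a/ (an unrounded vowel) → -apa → *otaapa*.
Since the last vowel of *ovu* is /u/ (a rounded vowel), it takes -oto, giving *ovuoto*.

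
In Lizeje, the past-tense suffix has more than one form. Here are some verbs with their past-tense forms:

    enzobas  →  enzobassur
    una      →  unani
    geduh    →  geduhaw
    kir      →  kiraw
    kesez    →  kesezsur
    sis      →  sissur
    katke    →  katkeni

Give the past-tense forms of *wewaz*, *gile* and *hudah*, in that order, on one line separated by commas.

The pattern is sibilance of the final sound: -sur when the stem ends in a sibilant (*enzobas*, *kesez*, *sis*); -aw when the stem ends in a non-sibilant consonant (*geduh*, *kir*); -ni when the stem ends in a vowel (*una*, *katke*).
*wewaz* — final sound /z/ (a sibilant) → -sur → *wewazsur*.
*gile*: final sound = /e/, a vowel → -ni → *gileni*.
*hudah* — final sound /h/ (a non-sibilant consonant) → -aw → *hudahaw*.

wewazsur, gileni, hudahaw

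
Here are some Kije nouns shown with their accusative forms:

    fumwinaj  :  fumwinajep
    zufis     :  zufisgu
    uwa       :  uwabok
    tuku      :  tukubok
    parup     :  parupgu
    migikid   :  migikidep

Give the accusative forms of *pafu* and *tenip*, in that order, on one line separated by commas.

pafubok, tenipgu

The suffix is conditioned by the final sound: -gu when the stem ends in a voiceless consonant (*zufis*, *parup*); -ep when the stem ends in a voiced consonant (*fumwinaj*, *migikid*); -bok when the stem ends in a vowel (*uwa*, *tuku*).
Since the final sound of *pafu* is /u/ (a vowel), it takes -bok, giving *pafubok*.
*tenip*: final sound = /p/, a voiceless consonant → -gu → *tenipgu*.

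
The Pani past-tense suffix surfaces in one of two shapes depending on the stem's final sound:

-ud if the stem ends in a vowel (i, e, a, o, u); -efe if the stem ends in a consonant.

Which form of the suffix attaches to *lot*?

The final sound of *lot* is /t/, which is a consonant, so the suffix is -efe.

-efe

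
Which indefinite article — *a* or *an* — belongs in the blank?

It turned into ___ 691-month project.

a

The indefinite article is chosen by the initial *sound* of the following word, not its spelling.
The number *691* is spoken "six hundred …", beginning with /sɪks/ — a consonant sound.
So the article is *a*: It turned into a 691-month project.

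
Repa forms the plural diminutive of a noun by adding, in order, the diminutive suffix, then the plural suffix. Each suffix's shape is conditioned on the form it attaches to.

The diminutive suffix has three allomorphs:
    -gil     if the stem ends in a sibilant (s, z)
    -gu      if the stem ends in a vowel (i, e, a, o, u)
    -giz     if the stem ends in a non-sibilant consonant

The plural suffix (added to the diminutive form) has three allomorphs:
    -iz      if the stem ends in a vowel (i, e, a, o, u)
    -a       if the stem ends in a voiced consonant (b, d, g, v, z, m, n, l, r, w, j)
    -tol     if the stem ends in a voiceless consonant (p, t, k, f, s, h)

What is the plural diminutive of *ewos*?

Since the final sound of *ewos* is /s/ (a sibilant), it takes -gil, giving *ewosgil*.
The diminutive form *ewosgil* — final sound /l/ (a voiced consonant) → -a → *ewosgila*.

ewosgila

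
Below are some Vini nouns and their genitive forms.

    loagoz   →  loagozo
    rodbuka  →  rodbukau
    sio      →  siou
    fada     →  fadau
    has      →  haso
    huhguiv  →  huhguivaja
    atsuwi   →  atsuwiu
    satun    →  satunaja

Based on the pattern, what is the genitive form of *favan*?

The suffix is conditioned by the final sound: -o when the stem ends in a sibilant (*loagoz*, *has*); -aja when the stem ends in a non-sibilant consonant (*huhguiv*, *satun*); -u when the stem ends in a vowel (*rodbuka*, *sio*, *fada*, *atsuwi*).
Since the final sound of *favan* is /n/ (a non-sibilant consonant), it takes -aja, giving *favanaja*.

favanaja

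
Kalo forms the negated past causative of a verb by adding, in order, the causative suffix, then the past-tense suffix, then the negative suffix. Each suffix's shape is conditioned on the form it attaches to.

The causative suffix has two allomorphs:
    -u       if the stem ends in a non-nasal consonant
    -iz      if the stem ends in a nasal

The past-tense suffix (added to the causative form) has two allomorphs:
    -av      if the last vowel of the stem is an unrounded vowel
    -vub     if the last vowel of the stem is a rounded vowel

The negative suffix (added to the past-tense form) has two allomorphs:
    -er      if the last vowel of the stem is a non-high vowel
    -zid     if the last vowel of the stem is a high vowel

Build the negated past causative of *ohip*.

ohipuvubzid

*ohip* — final consonant /p/ (non-nasal) → -u → *ohipu*.
Since the last vowel of the causative form *ohipu* is /u/ (a rounded vowel), it takes -vub, giving *ohipuvub*.
The last vowel of the past-tense form *ohipuvub* is /u/, which is a high vowel, so the negative suffix is -zid, giving *ohipuvubzid*.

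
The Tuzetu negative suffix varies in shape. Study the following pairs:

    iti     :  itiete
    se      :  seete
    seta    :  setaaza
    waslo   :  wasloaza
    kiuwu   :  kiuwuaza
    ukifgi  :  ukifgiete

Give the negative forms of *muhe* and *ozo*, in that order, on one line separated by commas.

The suffix is conditioned by the last vowel: -ete when the last vowel of the stem is a front vowel (*iti*, *se*, *ukifgi*); -aza when the last vowel of the stem is a back vowel (*seta*, *waslo*, *kiuwu*).
Since the last vowel of *muhe* is /e/ (a front vowel), it takes -ete, giving *muheete*.
The last vowel of *ozo* is /o/, which is a back vowel, so the suffix is -aza, giving *ozoaza*.

muheete, ozoaza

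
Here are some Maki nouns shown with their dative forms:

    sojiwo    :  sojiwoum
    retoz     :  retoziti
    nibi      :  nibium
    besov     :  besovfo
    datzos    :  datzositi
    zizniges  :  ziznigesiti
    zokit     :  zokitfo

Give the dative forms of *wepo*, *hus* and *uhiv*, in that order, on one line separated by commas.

Looking at the final sound of each stem: -iti when the stem ends in a sibilant (*retoz*, *datzos*, *zizniges*); -fo when the stem ends in a non-sibilant consonant (*besov*, *zokit*); -um when the stem ends in a vowel (*sojiwo*, *nibi*).
The final sound of *wepo* is /o/, which is a vowel, so the suffix is -um, giving *wepoum*.
Since the final sound of *hus* is /s/ (a sibilant), it takes -iti, giving *husiti*.
Since the final sound of *uhiv* is /v/ (a non-sibilant consonant), it takes -fo, giving *uhivfo*.

wepoum, husiti, uhivfo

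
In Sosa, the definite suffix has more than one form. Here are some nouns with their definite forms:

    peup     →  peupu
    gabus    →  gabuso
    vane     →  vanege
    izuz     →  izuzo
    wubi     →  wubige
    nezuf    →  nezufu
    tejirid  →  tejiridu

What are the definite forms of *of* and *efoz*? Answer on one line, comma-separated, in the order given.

ofu, efozo

The suffix is conditioned by the final sound: -o when the stem ends in a sibilant (*gabus*, *izuz*); -u when the stem ends in a non-sibilant consonant (*peup*, *nezuf*, *tejirid*); -ge when the stem ends in a vowel (*vane*, *wubi*).
Since the final sound of *of* is /f/ (a non-sibilant consonant), it takes -u, giving *ofu*.
*efoz* — final sound /z/ (a sibilant) → -o → *efozo*.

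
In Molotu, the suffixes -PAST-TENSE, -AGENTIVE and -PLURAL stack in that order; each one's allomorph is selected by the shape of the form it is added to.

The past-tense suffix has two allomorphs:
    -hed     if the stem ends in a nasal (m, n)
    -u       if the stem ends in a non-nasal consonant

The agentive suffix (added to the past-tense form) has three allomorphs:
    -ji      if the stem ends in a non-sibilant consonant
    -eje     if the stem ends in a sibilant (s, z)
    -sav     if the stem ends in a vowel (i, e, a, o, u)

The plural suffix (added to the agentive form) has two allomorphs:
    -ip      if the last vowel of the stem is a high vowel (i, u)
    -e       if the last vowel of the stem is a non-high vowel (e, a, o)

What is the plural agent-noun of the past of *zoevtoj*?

zoevtojusave

*zoevtoj* — final consonant /j/ (non-nasal) → -u → *zoevtoju*.
The final sound of the past-tense form *zoevtoju* is /u/, which is a vowel, so the agentive suffix is -sav, giving *zoevtojusav*.
Since the last vowel of the agentive form *zoevtojusav* is /a/ (a non-high vowel), it takes -e, giving *zoevtojusave*.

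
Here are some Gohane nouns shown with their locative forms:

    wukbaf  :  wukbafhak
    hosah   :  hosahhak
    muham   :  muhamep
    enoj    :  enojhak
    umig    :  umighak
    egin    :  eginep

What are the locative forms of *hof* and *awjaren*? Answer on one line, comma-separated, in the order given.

The alternation tracks the final consonant of the stem — -ep when the stem ends in a nasal (*muham*, *egin*); -hak when the stem ends in a non-nasal consonant (*wukbaf*, *hosah*, *enoj*, *umig*).
*hof*: final consonant = /f/, non-nasal → -hak → *hofhak*.
The final consonant of *awjaren* is /n/, which is a nasal, so the suffix is -ep, giving *awjarenep*.

hofhak, awjarenep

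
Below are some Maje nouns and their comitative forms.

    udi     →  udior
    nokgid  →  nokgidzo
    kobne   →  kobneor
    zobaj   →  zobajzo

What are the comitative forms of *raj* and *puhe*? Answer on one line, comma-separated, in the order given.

Looking at the final sound of each stem: -zo when the stem ends in a consonant (*nokgid*, *zobaj*); -or when the stem ends in a vowel (*udi*, *kobne*).
*raj*: final sound = /j/, a consonant → -zo → *rajzo*.
*puhe*: final sound = /e/, a vowel → -or → *puheor*.

rajzo, puheor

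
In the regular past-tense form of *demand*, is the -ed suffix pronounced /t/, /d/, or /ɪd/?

/ɪd/

The stem *demand* ends in /t/ or /d/.
The -ed suffix is realized as /ɪd/ after /t, d/; as /t/ after other voiceless consonants; and as /d/ after other voiced sounds.
So -ed on *demand* is pronounced /ɪd/.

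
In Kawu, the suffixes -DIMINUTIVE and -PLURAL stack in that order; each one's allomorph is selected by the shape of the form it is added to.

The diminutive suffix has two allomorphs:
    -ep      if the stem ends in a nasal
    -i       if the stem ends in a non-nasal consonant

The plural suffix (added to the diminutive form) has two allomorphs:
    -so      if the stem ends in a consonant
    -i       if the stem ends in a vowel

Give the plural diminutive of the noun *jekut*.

*jekut*: final consonant = /t/, non-nasal → -i → *jekuti*.
The diminutive form *jekuti*: final sound = /i/, a vowel → -i → *jekutii*.

jekutii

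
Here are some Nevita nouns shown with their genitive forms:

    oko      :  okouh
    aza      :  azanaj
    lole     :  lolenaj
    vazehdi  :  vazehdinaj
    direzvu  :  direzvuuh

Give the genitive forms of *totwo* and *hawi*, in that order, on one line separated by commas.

totwouh, hawinaj

The suffix is conditioned by the last vowel: -uh when the last vowel of the stem is a rounded vowel (*oko*, *direzvu*); -naj when the last vowel of the stem is an unrounded vowel (*aza*, *lole*, *vazehdi*).
*totwo*: last vowel = /o/, a rounded vowel → -uh → *totwouh*.
Since the last vowel of *hawi* is /i/ (an unrounded vowel), it takes -naj, giving *hawinaj*.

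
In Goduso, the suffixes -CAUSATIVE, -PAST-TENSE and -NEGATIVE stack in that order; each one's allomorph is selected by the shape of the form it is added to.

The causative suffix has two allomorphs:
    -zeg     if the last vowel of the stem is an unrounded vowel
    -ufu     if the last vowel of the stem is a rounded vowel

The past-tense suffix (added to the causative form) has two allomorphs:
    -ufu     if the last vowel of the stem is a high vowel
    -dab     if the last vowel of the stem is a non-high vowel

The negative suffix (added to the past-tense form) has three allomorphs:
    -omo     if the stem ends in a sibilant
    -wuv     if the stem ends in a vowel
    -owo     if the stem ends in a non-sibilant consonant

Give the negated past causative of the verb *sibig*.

*sibig*: last vowel = /i/, an unrounded vowel → -zeg → *sibigzeg*.
The causative form *sibigzeg* — last vowel /e/ (a non-high vowel) → -dab → *sibigzegdab*.
The final sound of the past-tense form *sibigzegdab* is /b/, which is a non-sibilant consonant, so the negative suffix is -owo, giving *sibigzegdabowo*.

sibigzegdabowo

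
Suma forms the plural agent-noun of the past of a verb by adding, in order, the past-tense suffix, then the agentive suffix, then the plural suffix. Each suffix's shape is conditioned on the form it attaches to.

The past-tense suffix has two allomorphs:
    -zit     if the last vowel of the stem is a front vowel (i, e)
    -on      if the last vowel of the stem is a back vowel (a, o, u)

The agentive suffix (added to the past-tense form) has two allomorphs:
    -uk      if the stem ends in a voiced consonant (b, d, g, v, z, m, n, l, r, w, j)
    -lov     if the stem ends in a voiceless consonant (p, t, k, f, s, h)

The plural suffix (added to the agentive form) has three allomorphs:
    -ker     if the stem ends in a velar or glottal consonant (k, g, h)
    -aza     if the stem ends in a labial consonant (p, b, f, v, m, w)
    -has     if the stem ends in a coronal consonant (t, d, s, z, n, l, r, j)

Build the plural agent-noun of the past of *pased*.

pasedzitlovaza

*pased*: last vowel = /e/, a front vowel → -zit → *pasedzit*.
Since the final consonant of the past-tense form *pasedzit* is /t/ (voiceless), it takes -lov, giving *pasedzitlov*.
The agentive form *pasedzitlov* — final consonant /v/ (labial) → -aza → *pasedzitlovaza*.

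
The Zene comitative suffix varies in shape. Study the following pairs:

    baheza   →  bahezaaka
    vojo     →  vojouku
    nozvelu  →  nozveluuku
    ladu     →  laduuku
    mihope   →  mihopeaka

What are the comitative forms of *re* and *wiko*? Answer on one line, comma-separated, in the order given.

reaka, wikouku

The pattern is rounding harmony: -uku when the last vowel of the stem is a rounded vowel (*vojo*, *nozvelu*, *ladu*); -aka when the last vowel of the stem is an unrounded vowel (*baheza*, *mihope*).
*re*: last vowel = /e/, an unrounded vowel → -aka → *reaka*.
*wiko* — last vowel /o/ (a rounded vowel) → -uku → *wikouku*.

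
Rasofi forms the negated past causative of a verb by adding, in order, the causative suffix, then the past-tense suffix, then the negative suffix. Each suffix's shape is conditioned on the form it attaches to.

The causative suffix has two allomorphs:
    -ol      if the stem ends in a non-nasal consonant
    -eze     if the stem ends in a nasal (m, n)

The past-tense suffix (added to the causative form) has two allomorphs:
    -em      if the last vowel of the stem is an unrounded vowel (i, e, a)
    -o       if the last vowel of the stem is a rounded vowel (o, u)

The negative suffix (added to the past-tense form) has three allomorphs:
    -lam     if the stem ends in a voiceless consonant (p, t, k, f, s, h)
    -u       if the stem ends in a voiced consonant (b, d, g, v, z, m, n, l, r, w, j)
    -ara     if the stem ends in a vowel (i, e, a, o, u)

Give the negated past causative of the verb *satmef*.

satmefoloara

*satmef* — final consonant /f/ (non-nasal) → -ol → *satmefol*.
The causative form *satmefol* — last vowel /o/ (a rounded vowel) → -o → *satmefolo*.
Since the final sound of the past-tense form *satmefolo* is /o/ (a vowel), it takes -ara, giving *satmefoloara*.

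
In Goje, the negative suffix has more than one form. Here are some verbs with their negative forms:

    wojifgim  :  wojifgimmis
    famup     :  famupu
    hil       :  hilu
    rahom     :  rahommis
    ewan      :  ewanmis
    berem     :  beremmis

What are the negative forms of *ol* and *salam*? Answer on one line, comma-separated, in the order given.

The pattern is nasality of the final consonant: -mis when the stem ends in a nasal (*wojifgim*, *rahom*, *ewan*, *berem*); -u when the stem ends in a non-nasal consonant (*famup*, *hil*).
Since the final consonant of *ol* is /l/ (non-nasal), it takes -u, giving *olu*.
The final consonant of *salam* is /m/, which is a nasal, so the suffix is -mis, giving *salammis*.

olu, salammis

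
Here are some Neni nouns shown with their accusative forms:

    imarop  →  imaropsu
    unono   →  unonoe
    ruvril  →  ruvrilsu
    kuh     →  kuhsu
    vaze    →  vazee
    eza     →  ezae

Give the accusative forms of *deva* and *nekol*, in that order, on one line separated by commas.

The suffix is conditioned by the final sound: -su when the stem ends in a consonant (*imarop*, *ruvril*, *kuh*); -e when the stem ends in a vowel (*unono*, *vaze*, *eza*).
*deva* — final sound /a/ (a vowel) → -e → *devae*.
*nekol*: final sound = /l/, a consonant → -su → *nekolsu*.

devae, nekolsu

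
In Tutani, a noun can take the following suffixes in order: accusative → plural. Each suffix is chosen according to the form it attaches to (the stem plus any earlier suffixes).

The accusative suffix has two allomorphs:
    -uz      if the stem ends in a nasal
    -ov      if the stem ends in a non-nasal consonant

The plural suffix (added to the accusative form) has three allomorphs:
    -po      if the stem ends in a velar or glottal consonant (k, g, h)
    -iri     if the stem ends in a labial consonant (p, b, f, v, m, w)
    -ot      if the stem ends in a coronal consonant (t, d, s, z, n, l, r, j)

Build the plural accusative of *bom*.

bomuzot

*bom* — final consonant /m/ (a nasal) → -uz → *bomuz*.
The accusative form *bomuz*: final consonant = /z/, coronal → -ot → *bomuzot*.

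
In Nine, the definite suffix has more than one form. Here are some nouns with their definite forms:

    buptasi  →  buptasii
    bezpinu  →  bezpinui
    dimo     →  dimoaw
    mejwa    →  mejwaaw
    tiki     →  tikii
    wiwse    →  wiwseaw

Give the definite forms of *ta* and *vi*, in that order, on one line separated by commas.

taaw, vii

Looking at the last vowel of each stem: -i when the last vowel of the stem is a high vowel (*buptasi*, *bezpinu*, *tiki*); -aw when the last vowel of the stem is a non-high vowel (*dimo*, *mejwa*, *wiwse*).
*ta* — last vowel /a/ (a non-high vowel) → -aw → *taaw*.
Since the last vowel of *vi* is /i/ (a high vowel), it takes -i, giving *vii*.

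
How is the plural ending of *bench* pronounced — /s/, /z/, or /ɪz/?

/ɪz/

The stem *bench* ends in a sibilant (/s, z, ʃ, ʒ, tʃ, dʒ/).
The plural suffix surfaces as /ɪz/ after sibilants, /s/ after other voiceless consonants, and /z/ after other voiced sounds.
So the plural -s on *bench* is pronounced /ɪz/.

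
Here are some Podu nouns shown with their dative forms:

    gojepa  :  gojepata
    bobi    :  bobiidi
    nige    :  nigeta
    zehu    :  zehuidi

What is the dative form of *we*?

The pattern is height harmony: -idi when the last vowel of the stem is a high vowel (*bobi*, *zehu*); -ta when the last vowel of the stem is a non-high vowel (*gojepa*, *nige*).
*we*: last vowel = /e/, a non-high vowel → -ta → *weta*.

weta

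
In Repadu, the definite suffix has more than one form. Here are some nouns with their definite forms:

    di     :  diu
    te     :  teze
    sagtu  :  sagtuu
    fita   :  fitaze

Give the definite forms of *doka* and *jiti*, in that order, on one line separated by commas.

Looking at the last vowel of each stem: -u when the last vowel of the stem is a high vowel (*di*, *sagtu*); -ze when the last vowel of the stem is a non-high vowel (*te*, *fita*).
*doka*: last vowel = /a/, a non-high vowel → -ze → *dokaze*.
Since the last vowel of *jiti* is /i/ (a high vowel), it takes -u, giving *jitiu*.

dokaze, jitiu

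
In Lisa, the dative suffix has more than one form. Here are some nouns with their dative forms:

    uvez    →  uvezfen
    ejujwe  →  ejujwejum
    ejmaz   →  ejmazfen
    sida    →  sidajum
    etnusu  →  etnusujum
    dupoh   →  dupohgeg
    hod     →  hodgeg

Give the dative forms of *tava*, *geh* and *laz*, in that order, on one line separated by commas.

The alternation tracks the final sound of the stem — -fen when the stem ends in a sibilant (*uvez*, *ejmaz*); -geg when the stem ends in a non-sibilant consonant (*dupoh*, *hod*); -jum when the stem ends in a vowel (*ejujwe*, *sida*, *etnusu*).
Since the final sound of *tava* is /a/ (a vowel), it takes -jum, giving *tavajum*.
*geh*: final sound = /h/, a non-sibilant consonant → -geg → *gehgeg*.
*laz*: final sound = /z/, a sibilant → -fen → *lazfen*.

tavajum, gehgeg, lazfen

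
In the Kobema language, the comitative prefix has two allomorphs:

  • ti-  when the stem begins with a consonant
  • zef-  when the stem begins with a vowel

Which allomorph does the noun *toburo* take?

Since the first sound of *toburo* is /t/ (a consonant), it takes ti-.

ti-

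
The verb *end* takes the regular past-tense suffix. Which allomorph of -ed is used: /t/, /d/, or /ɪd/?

The stem *end* ends in /t/ or /d/.
The -ed suffix is realized as /ɪd/ after /t, d/; as /t/ after other voiceless consonants; and as /d/ after other voiced sounds.
So -ed on *end* is pronounced /ɪd/.

/ɪd/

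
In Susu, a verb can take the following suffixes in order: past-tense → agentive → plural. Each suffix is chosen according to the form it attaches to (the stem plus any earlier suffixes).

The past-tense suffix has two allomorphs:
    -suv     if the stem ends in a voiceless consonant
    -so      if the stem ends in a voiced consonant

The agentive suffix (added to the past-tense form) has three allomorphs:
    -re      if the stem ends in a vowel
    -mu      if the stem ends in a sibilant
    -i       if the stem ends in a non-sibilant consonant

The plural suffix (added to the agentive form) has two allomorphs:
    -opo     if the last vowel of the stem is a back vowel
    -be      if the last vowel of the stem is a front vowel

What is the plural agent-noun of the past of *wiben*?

Since the final consonant of *wiben* is /n/ (voiced), it takes -so, giving *wibenso*.
Since the final sound of the past-tense form *wibenso* is /o/ (a vowel), it takes -re, giving *wibensore*.
The agentive form *wibensore*: last vowel = /e/, a front vowel → -be → *wibensorebe*.

wibensorebe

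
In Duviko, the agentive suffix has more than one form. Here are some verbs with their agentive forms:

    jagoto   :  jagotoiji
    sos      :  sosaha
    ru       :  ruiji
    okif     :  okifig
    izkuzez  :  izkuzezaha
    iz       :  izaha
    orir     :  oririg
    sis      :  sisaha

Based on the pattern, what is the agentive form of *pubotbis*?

pubotbisaha

The pattern is sibilance of the final sound: -aha when the stem ends in a sibilant (*sos*, *izkuzez*, *iz*, *sis*); -ig when the stem ends in a non-sibilant consonant (*okif*, *orir*); -iji when the stem ends in a vowel (*jagoto*, *ru*).
*pubotbis*: final sound = /s/, a sibilant → -aha → *pubotbisaha*.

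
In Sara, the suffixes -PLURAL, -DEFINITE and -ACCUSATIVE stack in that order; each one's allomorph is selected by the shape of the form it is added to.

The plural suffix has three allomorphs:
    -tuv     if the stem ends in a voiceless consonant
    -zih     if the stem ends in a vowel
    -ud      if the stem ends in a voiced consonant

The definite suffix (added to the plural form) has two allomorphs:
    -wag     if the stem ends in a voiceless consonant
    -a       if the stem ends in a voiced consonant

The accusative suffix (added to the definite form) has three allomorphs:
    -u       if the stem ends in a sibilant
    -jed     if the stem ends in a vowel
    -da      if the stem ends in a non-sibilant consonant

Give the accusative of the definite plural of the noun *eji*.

ejizihwagda

*eji* — final sound /i/ (a vowel) → -zih → *ejizih*.
Since the final consonant of the plural form *ejizih* is /h/ (voiceless), it takes -wag, giving *ejizihwag*.
Since the final sound of the definite form *ejizihwag* is /g/ (a non-sibilant consonant), it takes -da, giving *ejizihwagda*.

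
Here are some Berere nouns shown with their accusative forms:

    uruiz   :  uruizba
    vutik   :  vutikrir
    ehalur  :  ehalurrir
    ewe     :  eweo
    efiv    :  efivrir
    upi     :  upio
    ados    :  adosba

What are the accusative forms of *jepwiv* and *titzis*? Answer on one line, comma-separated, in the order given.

jepwivrir, titzisba

The alternation tracks the final sound of the stem — -ba when the stem ends in a sibilant (*uruiz*, *ados*); -rir when the stem ends in a non-sibilant consonant (*vutik*, *ehalur*, *efiv*); -o when the stem ends in a vowel (*ewe*, *upi*).
*jepwiv* — final sound /v/ (a non-sibilant consonant) → -rir → *jepwivrir*.
*titzis* — final sound /s/ (a sibilant) → -ba → *titzisba*.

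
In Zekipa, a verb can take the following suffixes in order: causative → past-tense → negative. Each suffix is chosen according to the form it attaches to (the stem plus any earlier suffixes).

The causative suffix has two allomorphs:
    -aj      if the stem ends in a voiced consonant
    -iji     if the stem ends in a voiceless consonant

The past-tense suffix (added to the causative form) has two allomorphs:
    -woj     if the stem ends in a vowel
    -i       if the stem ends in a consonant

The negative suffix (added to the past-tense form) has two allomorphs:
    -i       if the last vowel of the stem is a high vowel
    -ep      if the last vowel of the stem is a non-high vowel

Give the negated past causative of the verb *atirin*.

The final consonant of *atirin* is /n/, which is voiced, so the causative suffix is -aj, giving *atirinaj*.
Since the final sound of the causative form *atirinaj* is /j/ (a consonant), it takes -i, giving *atirinaji*.
Since the last vowel of the past-tense form *atirinaji* is /i/ (a high vowel), it takes -i, giving *atirinajii*.

atirinajii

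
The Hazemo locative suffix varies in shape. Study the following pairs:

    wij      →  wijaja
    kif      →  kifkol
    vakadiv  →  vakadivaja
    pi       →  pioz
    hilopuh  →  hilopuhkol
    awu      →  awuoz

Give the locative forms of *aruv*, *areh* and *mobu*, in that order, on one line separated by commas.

The pattern is voicing of the final sound: -kol when the stem ends in a voiceless consonant (*kif*, *hilopuh*); -aja when the stem ends in a voiced consonant (*wij*, *vakadiv*); -oz when the stem ends in a vowel (*pi*, *awu*).
*aruv* — final sound /v/ (a voiced consonant) → -aja → *aruvaja*.
*areh* — final sound /h/ (a voiceless consonant) → -kol → *arehkol*.
*mobu*: final sound = /u/, a vowel → -oz → *mobuoz*.

aruvaja, arehkol, mobuoz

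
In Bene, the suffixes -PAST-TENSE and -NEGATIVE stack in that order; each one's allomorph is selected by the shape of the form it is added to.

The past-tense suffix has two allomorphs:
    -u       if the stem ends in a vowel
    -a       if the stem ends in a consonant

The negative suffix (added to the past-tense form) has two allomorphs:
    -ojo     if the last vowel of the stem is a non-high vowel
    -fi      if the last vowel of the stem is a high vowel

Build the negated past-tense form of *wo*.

woufi

Since the final sound of *wo* is /o/ (a vowel), it takes -u, giving *wou*.
The last vowel of the past-tense form *wou* is /u/, which is a high vowel, so the negative suffix is -fi, giving *woufi*.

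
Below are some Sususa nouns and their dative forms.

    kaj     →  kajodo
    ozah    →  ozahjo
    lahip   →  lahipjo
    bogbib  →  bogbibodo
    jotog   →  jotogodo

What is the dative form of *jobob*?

Looking at the final consonant of each stem: -jo when the stem ends in a voiceless consonant (*ozah*, *lahip*); -odo when the stem ends in a voiced consonant (*kaj*, *bogbib*, *jotog*).
The final consonant of *jobob* is /b/, which is voiced, so the suffix is -odo, giving *jobobodo*.

jobobodo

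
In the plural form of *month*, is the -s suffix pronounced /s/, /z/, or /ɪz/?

The stem *month* ends in a voiceless non-sibilant consonant.
The plural suffix surfaces as /ɪz/ after sibilants, /s/ after other voiceless consonants, and /z/ after other voiced sounds.
So the plural -s on *month* is pronounced /s/.

/s/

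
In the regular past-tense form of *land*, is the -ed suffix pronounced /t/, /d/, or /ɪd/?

/ɪd/

The stem *land* ends in /t/ or /d/.
The -ed suffix is realized as /ɪd/ after /t, d/; as /t/ after other voiceless consonants; and as /d/ after other voiced sounds.
So -ed on *land* is pronounced /ɪd/.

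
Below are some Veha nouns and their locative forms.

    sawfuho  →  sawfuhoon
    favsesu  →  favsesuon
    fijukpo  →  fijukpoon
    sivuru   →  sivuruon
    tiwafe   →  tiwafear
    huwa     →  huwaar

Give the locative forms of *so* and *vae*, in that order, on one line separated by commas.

soon, vaear

The alternation tracks the last vowel of the stem — -on when the last vowel of the stem is a rounded vowel (*sawfuho*, *favsesu*, *fijukpo*, *sivuru*); -ar when the last vowel of the stem is an unrounded vowel (*tiwafe*, *huwa*).
*so*: last vowel = /o/, a rounded vowel → -on → *soon*.
Since the last vowel of *vae* is /e/ (an unrounded vowel), it takes -ar, giving *vaear*.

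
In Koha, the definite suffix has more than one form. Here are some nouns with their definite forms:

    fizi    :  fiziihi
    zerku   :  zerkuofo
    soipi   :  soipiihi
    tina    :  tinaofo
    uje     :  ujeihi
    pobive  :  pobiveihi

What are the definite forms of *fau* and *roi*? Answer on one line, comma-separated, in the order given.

The alternation tracks the last vowel of the stem — -ihi when the last vowel of the stem is a front vowel (*fizi*, *soipi*, *uje*, *pobive*); -ofo when the last vowel of the stem is a back vowel (*zerku*, *tina*).
*fau*: last vowel = /u/, a back vowel → -ofo → *fauofo*.
The last vowel of *roi* is /i/, which is a front vowel, so the suffix is -ihi, giving *roiihi*.

fauofo, roiihi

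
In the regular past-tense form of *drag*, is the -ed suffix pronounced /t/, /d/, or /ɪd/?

The stem *drag* ends in a voiced sound other than /d/.
The -ed suffix is realized as /ɪd/ after /t, d/; as /t/ after other voiceless consonants; and as /d/ after other voiced sounds.
So -ed on *drag* is pronounced /d/.

/d/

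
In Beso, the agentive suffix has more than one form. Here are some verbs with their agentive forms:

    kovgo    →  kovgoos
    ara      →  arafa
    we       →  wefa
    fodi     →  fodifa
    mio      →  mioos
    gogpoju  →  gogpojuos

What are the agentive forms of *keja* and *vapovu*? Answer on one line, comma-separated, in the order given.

The alternation tracks the last vowel of the stem — -os when the last vowel of the stem is a rounded vowel (*kovgo*, *mio*, *gogpoju*); -fa when the last vowel of the stem is an unrounded vowel (*ara*, *we*, *fodi*).
The last vowel of *keja* is /a/, which is an unrounded vowel, so the suffix is -fa, giving *kejafa*.
The last vowel of *vapovu* is /u/, which is a rounded vowel, so the suffix is -os, giving *vapovuos*.

kejafa, vapovuos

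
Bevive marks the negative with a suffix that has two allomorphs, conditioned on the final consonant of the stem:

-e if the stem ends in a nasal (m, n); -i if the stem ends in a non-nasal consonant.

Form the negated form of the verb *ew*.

ewi

*ew*: final consonant = /w/, non-nasal → -i → *ewi*.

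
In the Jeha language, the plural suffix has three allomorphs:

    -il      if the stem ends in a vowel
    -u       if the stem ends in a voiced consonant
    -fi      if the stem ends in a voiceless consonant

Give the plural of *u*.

The final sound of *u* is /u/, which is a vowel, so the suffix is -il, giving *uil*.

uil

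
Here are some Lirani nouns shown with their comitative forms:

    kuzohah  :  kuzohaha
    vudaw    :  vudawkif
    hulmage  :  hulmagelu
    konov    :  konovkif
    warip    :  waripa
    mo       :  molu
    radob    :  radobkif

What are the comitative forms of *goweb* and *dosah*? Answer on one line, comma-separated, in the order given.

Looking at the final sound of each stem: -a when the stem ends in a voiceless consonant (*kuzohah*, *warip*); -kif when the stem ends in a voiced consonant (*vudaw*, *konov*, *radob*); -lu when the stem ends in a vowel (*hulmage*, *mo*).
*goweb* — final sound /b/ (a voiced consonant) → -kif → *gowebkif*.
Since the final sound of *dosah* is /h/ (a voiceless consonant), it takes -a, giving *dosaha*.

gowebkif, dosaha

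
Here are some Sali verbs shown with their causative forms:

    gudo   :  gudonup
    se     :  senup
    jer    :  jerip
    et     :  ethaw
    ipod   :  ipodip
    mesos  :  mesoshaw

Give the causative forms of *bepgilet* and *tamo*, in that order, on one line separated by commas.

bepgilethaw, tamonup

The suffix is conditioned by the final sound: -haw when the stem ends in a voiceless consonant (*et*, *mesos*); -ip when the stem ends in a voiced consonant (*jer*, *ipod*); -nup when the stem ends in a vowel (*gudo*, *se*).
The final sound of *bepgilet* is /t/, which is a voiceless consonant, so the suffix is -haw, giving *bepgilethaw*.
Since the final sound of *tamo* is /o/ (a vowel), it takes -nup, giving *tamonup*.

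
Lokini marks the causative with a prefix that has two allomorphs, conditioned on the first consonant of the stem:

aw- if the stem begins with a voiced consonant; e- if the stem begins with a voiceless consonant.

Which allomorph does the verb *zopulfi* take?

aw-

*zopulfi*: first consonant = /z/, voiced → aw-.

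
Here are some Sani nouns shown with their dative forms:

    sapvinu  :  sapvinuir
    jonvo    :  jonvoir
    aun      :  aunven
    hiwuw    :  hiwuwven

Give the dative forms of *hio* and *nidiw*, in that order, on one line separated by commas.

hioir, nidiwven

The alternation tracks the final sound of the stem — -ven when the stem ends in a consonant (*aun*, *hiwuw*); -ir when the stem ends in a vowel (*sapvinu*, *jonvo*).
The final sound of *hio* is /o/, which is a vowel, so the suffix is -ir, giving *hioir*.
Since the final sound of *nidiw* is /w/ (a consonant), it takes -ven, giving *nidiwven*.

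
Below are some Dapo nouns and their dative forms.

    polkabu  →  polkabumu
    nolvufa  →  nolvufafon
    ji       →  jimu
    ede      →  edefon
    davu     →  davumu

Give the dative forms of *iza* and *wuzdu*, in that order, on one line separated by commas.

izafon, wuzdumu

Looking at the last vowel of each stem: -mu when the last vowel of the stem is a high vowel (*polkabu*, *ji*, *davu*); -fon when the last vowel of the stem is a non-high vowel (*nolvufa*, *ede*).
*iza*: last vowel = /a/, a non-high vowel → -fon → *izafon*.
*wuzdu*: last vowel = /u/, a high vowel → -mu → *wuzdumu*.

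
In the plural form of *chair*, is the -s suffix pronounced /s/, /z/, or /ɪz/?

The stem *chair* ends in a voiced non-sibilant sound.
The plural suffix surfaces as /ɪz/ after sibilants, /s/ after other voiceless consonants, and /z/ after other voiced sounds.
So the plural -s on *chair* is pronounced /z/.

/z/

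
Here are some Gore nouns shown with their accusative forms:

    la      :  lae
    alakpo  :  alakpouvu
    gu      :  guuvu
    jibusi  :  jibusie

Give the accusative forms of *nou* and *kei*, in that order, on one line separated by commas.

The suffix is conditioned by the last vowel: -uvu when the last vowel of the stem is a rounded vowel (*alakpo*, *gu*); -e when the last vowel of the stem is an unrounded vowel (*la*, *jibusi*).
The last vowel of *nou* is /u/, which is a rounded vowel, so the suffix is -uvu, giving *nouuvu*.
Since the last vowel of *kei* is /i/ (an unrounded vowel), it takes -e, giving *keie*.

nouuvu, keie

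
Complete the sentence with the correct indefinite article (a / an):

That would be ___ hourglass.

The indefinite article is chosen by the initial *sound* of the following word, not its spelling.
*hourglass* begins with the sound /aʊ/ (silent h) — a vowel sound.
So the article is *an*: That would be an hourglass.

an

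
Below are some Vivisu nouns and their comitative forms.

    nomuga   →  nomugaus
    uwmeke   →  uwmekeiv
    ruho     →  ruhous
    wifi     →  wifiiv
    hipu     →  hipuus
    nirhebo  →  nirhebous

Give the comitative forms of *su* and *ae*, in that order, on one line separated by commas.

The suffix is conditioned by the last vowel: -iv when the last vowel of the stem is a front vowel (*uwmeke*, *wifi*); -us when the last vowel of the stem is a back vowel (*nomuga*, *ruho*, *hipu*, *nirhebo*).
*su*: last vowel = /u/, a back vowel → -us → *suus*.
*ae*: last vowel = /e/, a front vowel → -iv → *aeiv*.

suus, aeiv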